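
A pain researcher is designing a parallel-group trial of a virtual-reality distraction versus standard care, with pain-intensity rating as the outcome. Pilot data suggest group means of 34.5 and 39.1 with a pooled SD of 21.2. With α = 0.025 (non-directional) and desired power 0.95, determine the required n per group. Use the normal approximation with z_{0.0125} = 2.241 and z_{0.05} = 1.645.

n = 642 per group

Cohen's d = |M₁ − M₂| / SD_pooled = |34.5 − 39.1| / 21.2 = 4.6 / 21.2 = 0.217.
For two independent groups with equal n: n = 2·((z_{α/2} + z_β) / d)².
z_{α/2} + z_β = 2.241 + 1.645 = 3.886.
n = 2 × (3.886 / 0.217)² = 2 × 17.908² = 2 × 320.69 = 641.4.
Round up to the next whole participant.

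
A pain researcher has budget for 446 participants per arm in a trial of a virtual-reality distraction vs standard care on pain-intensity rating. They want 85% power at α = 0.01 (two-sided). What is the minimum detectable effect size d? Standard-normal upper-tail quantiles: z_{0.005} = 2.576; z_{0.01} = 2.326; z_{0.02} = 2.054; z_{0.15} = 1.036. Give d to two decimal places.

For two independent groups of n = 446 each: d_min = (z_{α/2} + z_β)·√(2/n).
z-sum = 2.576 + 1.036 = 3.612.
d_min = 3.612 × √(2/446) = 3.612 × 0.0670 = 0.242.

d_min ≈ 0.24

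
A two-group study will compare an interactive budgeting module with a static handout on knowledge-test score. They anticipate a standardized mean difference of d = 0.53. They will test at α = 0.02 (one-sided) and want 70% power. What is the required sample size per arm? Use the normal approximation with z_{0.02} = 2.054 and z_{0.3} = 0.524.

For two independent groups with equal n: n = 2·((z_{α} + z_β) / d)².
z_{α} + z_β = 2.054 + 0.524 = 2.578.
n = 2 × (2.578 / 0.53)² = 2 × 4.864² = 2 × 23.66 = 47.3.
Round up to the next whole participant.

n = 48 per group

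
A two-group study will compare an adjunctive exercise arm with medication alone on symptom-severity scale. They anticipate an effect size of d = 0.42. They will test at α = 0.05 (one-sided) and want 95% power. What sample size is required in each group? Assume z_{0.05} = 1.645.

n = 123 per group

For two independent groups with equal n: n = 2·((z_{α} + z_β) / d)².
z_{α} + z_β = 1.645 + 1.645 = 3.290.
n = 2 × (3.290 / 0.42)² = 2 × 7.833² = 2 × 61.36 = 122.7.
Round up to the next whole participant.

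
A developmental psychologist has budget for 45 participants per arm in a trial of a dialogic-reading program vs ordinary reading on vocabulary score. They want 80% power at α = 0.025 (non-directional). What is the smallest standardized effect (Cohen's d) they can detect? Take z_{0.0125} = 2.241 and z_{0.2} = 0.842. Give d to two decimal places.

For two independent groups of n = 45 each: d_min = (z_{α/2} + z_β)·√(2/n).
z-sum = 2.241 + 0.842 = 3.083.
d_min = 3.083 × √(2/45) = 3.083 × 0.2108 = 0.650.

d_min ≈ 0.65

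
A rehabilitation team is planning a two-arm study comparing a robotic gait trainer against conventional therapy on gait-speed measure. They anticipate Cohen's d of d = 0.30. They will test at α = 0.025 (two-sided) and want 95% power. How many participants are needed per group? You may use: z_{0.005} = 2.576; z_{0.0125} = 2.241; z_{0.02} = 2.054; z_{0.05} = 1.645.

n = 336 per group

For two independent groups with equal n: n = 2·((z_{α/2} + z_β) / d)².
z_{α/2} + z_β = 2.241 + 1.645 = 3.886.
n = 2 × (3.886 / 0.30)² = 2 × 12.953² = 2 × 167.79 = 335.6.
Round up to the next whole participant.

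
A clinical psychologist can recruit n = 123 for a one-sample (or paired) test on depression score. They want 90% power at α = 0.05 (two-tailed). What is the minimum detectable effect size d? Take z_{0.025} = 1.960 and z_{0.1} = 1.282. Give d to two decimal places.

For a single sample (or paired design) of n = 123: d_min = (z_{α/2} + z_β)/√n.
z-sum = 1.960 + 1.282 = 3.242.
d_min = 3.242 / √123 = 3.242 / 11.091 = 0.292.

d_min ≈ 0.29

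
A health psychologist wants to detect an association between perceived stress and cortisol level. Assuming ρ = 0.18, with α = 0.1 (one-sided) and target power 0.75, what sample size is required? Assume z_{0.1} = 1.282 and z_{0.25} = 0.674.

n = 119

Fisher's z: C = ½·ln((1+r)/(1−r)) = ½·ln(1.4390) = 0.1820.
n = ((z_{α} + z_β)/C)² + 3.
(1.282 + 0.674) / 0.1820 = 1.956 / 0.1820 = 10.747.
n = 10.747² + 3 = 115.50 + 3 = 118.5.
Round up.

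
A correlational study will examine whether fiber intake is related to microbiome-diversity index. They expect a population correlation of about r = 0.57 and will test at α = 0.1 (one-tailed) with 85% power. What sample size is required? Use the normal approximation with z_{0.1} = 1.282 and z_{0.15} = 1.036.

n = 16

Fisher's z: C = ½·ln((1+r)/(1−r)) = ½·ln(3.6512) = 0.6475.
n = ((z_{α} + z_β)/C)² + 3.
(1.282 + 1.036) / 0.6475 = 2.318 / 0.6475 = 3.580.
n = 3.580² + 3 = 12.82 + 3 = 15.8.
Round up.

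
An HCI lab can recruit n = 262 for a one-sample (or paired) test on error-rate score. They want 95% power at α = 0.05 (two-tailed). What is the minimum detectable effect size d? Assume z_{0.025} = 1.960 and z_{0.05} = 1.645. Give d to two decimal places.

d_min ≈ 0.22

For a single sample (or paired design) of n = 262: d_min = (z_{α/2} + z_β)/√n.
z-sum = 1.960 + 1.645 = 3.605.
d_min = 3.605 / √262 = 3.605 / 16.186 = 0.223.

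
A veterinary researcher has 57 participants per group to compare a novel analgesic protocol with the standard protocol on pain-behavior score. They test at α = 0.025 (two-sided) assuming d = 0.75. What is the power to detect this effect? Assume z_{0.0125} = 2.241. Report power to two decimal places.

For two equal groups, power = Φ(d·√(n/2) − z_{α/2}).
d·√(n/2) = 0.75 × √(57/2) = 0.75 × 5.339 = 4.004.
z_β = 4.004 − 2.241 = 1.763.
Power = Φ(1.763) = 0.961.

power ≈ 0.96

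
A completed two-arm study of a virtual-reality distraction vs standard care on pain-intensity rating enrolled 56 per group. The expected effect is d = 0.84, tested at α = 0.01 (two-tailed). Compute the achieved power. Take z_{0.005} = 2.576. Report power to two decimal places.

power ≈ 0.97

For two equal groups, power = Φ(d·√(n/2) − z_{α/2}).
d·√(n/2) = 0.84 × √(56/2) = 0.84 × 5.292 = 4.445.
z_β = 4.445 − 2.576 = 1.869.
Power = Φ(1.869) = 0.969.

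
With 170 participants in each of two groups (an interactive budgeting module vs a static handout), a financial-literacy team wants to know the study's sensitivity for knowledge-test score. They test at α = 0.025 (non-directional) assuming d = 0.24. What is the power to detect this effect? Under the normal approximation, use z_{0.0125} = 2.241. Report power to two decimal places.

For two equal groups, power = Φ(d·√(n/2) − z_{α/2}).
d·√(n/2) = 0.24 × √(170/2) = 0.24 × 9.220 = 2.213.
z_β = 2.213 − 2.241 = -0.028.
Power = Φ(-0.028) = 0.489.

power ≈ 0.49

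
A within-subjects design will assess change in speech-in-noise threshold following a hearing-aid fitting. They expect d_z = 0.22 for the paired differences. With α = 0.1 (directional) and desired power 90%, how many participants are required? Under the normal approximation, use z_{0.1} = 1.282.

n = 136 pairs

For a paired (one-sample on differences) test: n = ((z_{α} + z_β) / d)².
z_{α} + z_β = 1.282 + 1.282 = 2.564.
n = (2.564 / 0.22)² = 11.655² = 135.83.
Round up.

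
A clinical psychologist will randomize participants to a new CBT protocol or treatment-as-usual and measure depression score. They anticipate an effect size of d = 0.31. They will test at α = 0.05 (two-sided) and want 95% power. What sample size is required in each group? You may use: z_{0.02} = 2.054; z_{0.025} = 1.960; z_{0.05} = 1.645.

For two independent groups with equal n: n = 2·((z_{α/2} + z_β) / d)².
z_{α/2} + z_β = 1.960 + 1.645 = 3.605.
n = 2 × (3.605 / 0.31)² = 2 × 11.629² = 2 × 135.23 = 270.5.
Round up to the next whole participant.

n = 271 per group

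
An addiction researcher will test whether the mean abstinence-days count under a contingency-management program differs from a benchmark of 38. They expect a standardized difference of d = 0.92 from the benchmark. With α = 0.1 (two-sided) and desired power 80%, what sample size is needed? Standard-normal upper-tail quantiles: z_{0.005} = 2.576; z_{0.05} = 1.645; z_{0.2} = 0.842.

For a one-sample test: n = ((z_{α/2} + z_β) / d)².
z_{α/2} + z_β = 1.645 + 0.842 = 2.487.
n = (2.487 / 0.92)² = 2.703² = 7.31.
Round up.

n = 8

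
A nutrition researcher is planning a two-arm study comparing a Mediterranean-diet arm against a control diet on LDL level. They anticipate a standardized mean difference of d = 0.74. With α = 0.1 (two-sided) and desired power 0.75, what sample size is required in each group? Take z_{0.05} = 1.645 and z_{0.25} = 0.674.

n = 20 per group

For two independent groups with equal n: n = 2·((z_{α/2} + z_β) / d)².
z_{α/2} + z_β = 1.645 + 0.674 = 2.319.
n = 2 × (2.319 / 0.74)² = 2 × 3.134² = 2 × 9.82 = 19.6.
Round up to the next whole participant.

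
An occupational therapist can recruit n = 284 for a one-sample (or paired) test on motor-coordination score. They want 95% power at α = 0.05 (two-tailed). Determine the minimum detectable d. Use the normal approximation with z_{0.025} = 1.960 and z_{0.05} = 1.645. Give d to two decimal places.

d_min ≈ 0.21

For a single sample (or paired design) of n = 284: d_min = (z_{α/2} + z_β)/√n.
z-sum = 1.960 + 1.645 = 3.605.
d_min = 3.605 / √284 = 3.605 / 16.852 = 0.214.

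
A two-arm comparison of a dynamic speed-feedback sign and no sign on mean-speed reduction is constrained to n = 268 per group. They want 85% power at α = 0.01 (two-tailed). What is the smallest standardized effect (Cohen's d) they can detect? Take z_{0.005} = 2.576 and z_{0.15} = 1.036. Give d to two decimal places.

d_min ≈ 0.31

For two independent groups of n = 268 each: d_min = (z_{α/2} + z_β)·√(2/n).
z-sum = 2.576 + 1.036 = 3.612.
d_min = 3.612 × √(2/268) = 3.612 × 0.0864 = 0.312.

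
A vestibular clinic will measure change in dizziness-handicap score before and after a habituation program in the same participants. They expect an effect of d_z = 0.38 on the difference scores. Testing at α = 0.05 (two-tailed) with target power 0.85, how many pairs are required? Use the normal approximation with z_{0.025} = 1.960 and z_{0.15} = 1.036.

n = 63 pairs

For a paired (one-sample on differences) test: n = ((z_{α/2} + z_β) / d)².
z_{α/2} + z_β = 1.960 + 1.036 = 2.996.
n = (2.996 / 0.38)² = 7.884² = 62.16.
Round up.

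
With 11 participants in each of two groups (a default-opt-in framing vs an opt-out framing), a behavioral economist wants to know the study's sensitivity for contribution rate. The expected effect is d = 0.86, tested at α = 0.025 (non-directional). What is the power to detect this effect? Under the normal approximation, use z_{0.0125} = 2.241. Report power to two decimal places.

For two equal groups, power = Φ(d·√(n/2) − z_{α/2}).
d·√(n/2) = 0.86 × √(11/2) = 0.86 × 2.345 = 2.017.
z_β = 2.017 − 2.241 = -0.224.
Power = Φ(-0.224) = 0.411.

power ≈ 0.41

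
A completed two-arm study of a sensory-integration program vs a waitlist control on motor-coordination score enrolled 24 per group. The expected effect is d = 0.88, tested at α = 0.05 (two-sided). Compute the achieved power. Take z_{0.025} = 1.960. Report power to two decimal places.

power ≈ 0.86

For two equal groups, power = Φ(d·√(n/2) − z_{α/2}).
d·√(n/2) = 0.88 × √(24/2) = 0.88 × 3.464 = 3.048.
z_β = 3.048 − 1.960 = 1.088.
Power = Φ(1.088) = 0.862.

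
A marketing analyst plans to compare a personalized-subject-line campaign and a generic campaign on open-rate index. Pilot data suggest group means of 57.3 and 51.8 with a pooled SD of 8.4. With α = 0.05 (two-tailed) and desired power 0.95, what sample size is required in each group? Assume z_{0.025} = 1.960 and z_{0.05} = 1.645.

Cohen's d = |M₁ − M₂| / SD_pooled = |57.3 − 51.8| / 8.4 = 5.5 / 8.4 = 0.655.
For two independent groups with equal n: n = 2·((z_{α/2} + z_β) / d)².
z_{α/2} + z_β = 1.960 + 1.645 = 3.605.
n = 2 × (3.605 / 0.655)² = 2 × 5.504² = 2 × 30.29 = 60.6.
Round up to the next whole participant.

n = 61 per group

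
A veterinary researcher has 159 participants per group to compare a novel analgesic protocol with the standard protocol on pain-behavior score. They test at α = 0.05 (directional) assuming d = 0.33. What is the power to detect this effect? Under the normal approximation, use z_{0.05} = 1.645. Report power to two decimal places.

For two equal groups, power = Φ(d·√(n/2) − z_{α}).
d·√(n/2) = 0.33 × √(159/2) = 0.33 × 8.916 = 2.942.
z_β = 2.942 − 1.645 = 1.297.
Power = Φ(1.297) = 0.903.

power ≈ 0.90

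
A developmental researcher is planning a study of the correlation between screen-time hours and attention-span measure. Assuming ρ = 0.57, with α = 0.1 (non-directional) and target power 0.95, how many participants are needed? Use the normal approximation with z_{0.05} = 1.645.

n = 29

Fisher's z: C = ½·ln((1+r)/(1−r)) = ½·ln(3.6512) = 0.6475.
n = ((z_{α/2} + z_β)/C)² + 3.
(1.645 + 1.645) / 0.6475 = 3.290 / 0.6475 = 5.081.
n = 5.081² + 3 = 25.82 + 3 = 28.8.
Round up.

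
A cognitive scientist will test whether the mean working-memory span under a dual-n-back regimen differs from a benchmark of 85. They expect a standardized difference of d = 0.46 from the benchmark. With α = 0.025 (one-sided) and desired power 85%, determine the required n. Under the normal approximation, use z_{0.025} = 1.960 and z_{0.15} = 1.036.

n = 43

For a one-sample test: n = ((z_{α} + z_β) / d)².
z_{α} + z_β = 1.960 + 1.036 = 2.996.
n = (2.996 / 0.46)² = 6.513² = 42.42.
Round up.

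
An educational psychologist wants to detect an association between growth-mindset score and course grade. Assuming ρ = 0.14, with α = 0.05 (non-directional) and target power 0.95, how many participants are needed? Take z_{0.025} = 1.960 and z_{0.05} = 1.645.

n = 658

Fisher's z: C = ½·ln((1+r)/(1−r)) = ½·ln(1.3256) = 0.1409.
n = ((z_{α/2} + z_β)/C)² + 3.
(1.960 + 1.645) / 0.1409 = 3.605 / 0.1409 = 25.586.
n = 25.586² + 3 = 654.62 + 3 = 657.6.
Round up.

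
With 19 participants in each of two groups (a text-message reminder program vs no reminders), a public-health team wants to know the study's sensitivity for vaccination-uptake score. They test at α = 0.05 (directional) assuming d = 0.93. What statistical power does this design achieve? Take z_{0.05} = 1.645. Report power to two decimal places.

For two equal groups, power = Φ(d·√(n/2) − z_{α}).
d·√(n/2) = 0.93 × √(19/2) = 0.93 × 3.082 = 2.866.
z_β = 2.866 − 1.645 = 1.221.
Power = Φ(1.221) = 0.889.

power ≈ 0.89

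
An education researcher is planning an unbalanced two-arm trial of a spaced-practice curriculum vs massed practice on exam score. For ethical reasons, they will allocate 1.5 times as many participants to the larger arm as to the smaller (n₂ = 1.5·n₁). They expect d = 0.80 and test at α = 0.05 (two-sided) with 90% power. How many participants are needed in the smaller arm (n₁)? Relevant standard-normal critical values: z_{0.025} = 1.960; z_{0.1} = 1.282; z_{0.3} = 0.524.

With allocation ratio k = n₂/n₁ = 1.5, Var(x̄₁−x̄₂) = σ²(1/n₁ + 1/(k·n₁)) = σ²·(k+1)/(k·n₁).
So n₁ = (1 + 1/k)·((z_{α/2} + z_β)/d)² = 1.667 × (3.242/0.80)².
n₁ = 1.667 × 16.42 = 27.4.
Round up: n₁ = 28, giving n₂ = 1.5 × 28 = 42.

n₁ = 28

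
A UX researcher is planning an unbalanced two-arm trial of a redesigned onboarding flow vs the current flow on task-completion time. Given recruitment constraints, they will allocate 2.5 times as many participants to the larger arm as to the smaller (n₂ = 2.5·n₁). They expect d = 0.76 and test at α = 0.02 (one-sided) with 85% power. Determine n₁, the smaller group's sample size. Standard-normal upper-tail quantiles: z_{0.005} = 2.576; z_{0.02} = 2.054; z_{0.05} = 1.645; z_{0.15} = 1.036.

n₁ = 24

With allocation ratio k = n₂/n₁ = 2.5, Var(x̄₁−x̄₂) = σ²(1/n₁ + 1/(k·n₁)) = σ²·(k+1)/(k·n₁).
So n₁ = (1 + 1/k)·((z_{α} + z_β)/d)² = 1.400 × (3.090/0.76)².
n₁ = 1.400 × 16.53 = 23.1.
Round up: n₁ = 24, giving n₂ = 2.5 × 24 = 60.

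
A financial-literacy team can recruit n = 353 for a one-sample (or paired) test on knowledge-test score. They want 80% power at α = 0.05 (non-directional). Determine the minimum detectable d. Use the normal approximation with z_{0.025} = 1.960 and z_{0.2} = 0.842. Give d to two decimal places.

For a single sample (or paired design) of n = 353: d_min = (z_{α/2} + z_β)/√n.
z-sum = 1.960 + 0.842 = 2.802.
d_min = 2.802 / √353 = 2.802 / 18.788 = 0.149.

d_min ≈ 0.15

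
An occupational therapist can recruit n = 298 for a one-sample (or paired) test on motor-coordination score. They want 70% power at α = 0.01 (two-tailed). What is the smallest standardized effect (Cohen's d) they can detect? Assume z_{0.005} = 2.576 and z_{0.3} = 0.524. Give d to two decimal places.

For a single sample (or paired design) of n = 298: d_min = (z_{α/2} + z_β)/√n.
z-sum = 2.576 + 0.524 = 3.100.
d_min = 3.100 / √298 = 3.100 / 17.263 = 0.180.

d_min ≈ 0.18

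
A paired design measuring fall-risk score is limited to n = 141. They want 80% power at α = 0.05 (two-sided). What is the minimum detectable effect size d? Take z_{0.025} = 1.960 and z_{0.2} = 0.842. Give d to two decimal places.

For a single sample (or paired design) of n = 141: d_min = (z_{α/2} + z_β)/√n.
z-sum = 1.960 + 0.842 = 2.802.
d_min = 2.802 / √141 = 2.802 / 11.874 = 0.236.

d_min ≈ 0.24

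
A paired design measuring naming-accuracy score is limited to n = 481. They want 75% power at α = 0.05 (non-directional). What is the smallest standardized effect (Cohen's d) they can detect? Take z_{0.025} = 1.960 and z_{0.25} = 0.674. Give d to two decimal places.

For a single sample (or paired design) of n = 481: d_min = (z_{α/2} + z_β)/√n.
z-sum = 1.960 + 0.674 = 2.634.
d_min = 2.634 / √481 = 2.634 / 21.932 = 0.120.

d_min ≈ 0.12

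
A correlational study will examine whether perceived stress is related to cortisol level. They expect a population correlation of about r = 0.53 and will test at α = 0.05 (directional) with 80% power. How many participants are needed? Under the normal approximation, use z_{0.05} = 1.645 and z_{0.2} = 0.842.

Fisher's z: C = ½·ln((1+r)/(1−r)) = ½·ln(3.2553) = 0.5901.
n = ((z_{α} + z_β)/C)² + 3.
(1.645 + 0.842) / 0.5901 = 2.487 / 0.5901 = 4.215.
n = 4.215² + 3 = 17.76 + 3 = 20.8.
Round up.

n = 21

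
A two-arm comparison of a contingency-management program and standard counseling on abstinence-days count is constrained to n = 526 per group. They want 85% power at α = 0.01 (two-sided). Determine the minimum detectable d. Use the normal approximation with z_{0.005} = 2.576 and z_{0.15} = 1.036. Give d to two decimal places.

d_min ≈ 0.22

For two independent groups of n = 526 each: d_min = (z_{α/2} + z_β)·√(2/n).
z-sum = 2.576 + 1.036 = 3.612.
d_min = 3.612 × √(2/526) = 3.612 × 0.0617 = 0.223.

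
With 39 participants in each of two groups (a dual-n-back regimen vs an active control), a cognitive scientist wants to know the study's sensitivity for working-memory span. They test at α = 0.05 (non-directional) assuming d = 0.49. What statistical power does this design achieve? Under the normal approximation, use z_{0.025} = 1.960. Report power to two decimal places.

power ≈ 0.58

For two equal groups, power = Φ(d·√(n/2) − z_{α/2}).
d·√(n/2) = 0.49 × √(39/2) = 0.49 × 4.416 = 2.164.
z_β = 2.164 − 1.960 = 0.204.
Power = Φ(0.204) = 0.581.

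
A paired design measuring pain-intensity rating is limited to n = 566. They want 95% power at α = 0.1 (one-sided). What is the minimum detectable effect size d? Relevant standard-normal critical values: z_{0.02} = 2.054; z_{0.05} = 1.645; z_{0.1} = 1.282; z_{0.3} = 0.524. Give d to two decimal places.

For a single sample (or paired design) of n = 566: d_min = (z_{α} + z_β)/√n.
z-sum = 1.282 + 1.645 = 2.927.
d_min = 2.927 / √566 = 2.927 / 23.791 = 0.123.

d_min ≈ 0.12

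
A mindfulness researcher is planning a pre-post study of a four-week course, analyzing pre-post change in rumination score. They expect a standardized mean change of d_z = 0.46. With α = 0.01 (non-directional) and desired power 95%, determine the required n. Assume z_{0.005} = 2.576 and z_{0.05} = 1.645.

n = 85 pairs

For a paired (one-sample on differences) test: n = ((z_{α/2} + z_β) / d)².
z_{α/2} + z_β = 2.576 + 1.645 = 4.221.
n = (4.221 / 0.46)² = 9.176² = 84.20.
Round up.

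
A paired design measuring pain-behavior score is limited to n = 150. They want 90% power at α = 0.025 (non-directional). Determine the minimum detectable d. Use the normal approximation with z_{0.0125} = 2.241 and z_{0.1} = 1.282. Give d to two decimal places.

For a single sample (or paired design) of n = 150: d_min = (z_{α/2} + z_β)/√n.
z-sum = 2.241 + 1.282 = 3.523.
d_min = 3.523 / √150 = 3.523 / 12.247 = 0.288.

d_min ≈ 0.29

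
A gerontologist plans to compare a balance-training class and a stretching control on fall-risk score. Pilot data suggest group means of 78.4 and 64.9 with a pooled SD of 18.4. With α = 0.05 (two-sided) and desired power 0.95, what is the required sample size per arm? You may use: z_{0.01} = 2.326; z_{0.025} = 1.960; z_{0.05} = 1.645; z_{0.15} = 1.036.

n = 49 per group

Cohen's d = |M₁ − M₂| / SD_pooled = |78.4 − 64.9| / 18.4 = 13.5 / 18.4 = 0.734.
For two independent groups with equal n: n = 2·((z_{α/2} + z_β) / d)².
z_{α/2} + z_β = 1.960 + 1.645 = 3.605.
n = 2 × (3.605 / 0.734)² = 2 × 4.911² = 2 × 24.12 = 48.2.
Round up to the next whole participant.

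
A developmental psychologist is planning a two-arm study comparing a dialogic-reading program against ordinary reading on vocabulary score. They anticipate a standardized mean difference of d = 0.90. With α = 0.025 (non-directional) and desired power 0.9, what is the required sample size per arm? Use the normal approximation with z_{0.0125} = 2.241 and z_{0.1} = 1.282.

For two independent groups with equal n: n = 2·((z_{α/2} + z_β) / d)².
z_{α/2} + z_β = 2.241 + 1.282 = 3.523.
n = 2 × (3.523 / 0.90)² = 2 × 3.914² = 2 × 15.32 = 30.6.
Round up to the next whole participant.

n = 31 per group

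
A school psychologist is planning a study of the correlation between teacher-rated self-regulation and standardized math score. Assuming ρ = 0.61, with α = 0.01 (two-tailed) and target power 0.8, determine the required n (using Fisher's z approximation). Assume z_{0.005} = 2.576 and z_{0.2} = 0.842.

Fisher's z: C = ½·ln((1+r)/(1−r)) = ½·ln(4.1282) = 0.7089.
n = ((z_{α/2} + z_β)/C)² + 3.
(2.576 + 0.842) / 0.7089 = 3.418 / 0.7089 = 4.822.
n = 4.822² + 3 = 23.25 + 3 = 26.2.
Round up.

n = 27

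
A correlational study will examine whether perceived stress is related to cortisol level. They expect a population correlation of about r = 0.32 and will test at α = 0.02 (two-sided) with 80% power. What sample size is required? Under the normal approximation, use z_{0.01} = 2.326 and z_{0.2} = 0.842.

Fisher's z: C = ½·ln((1+r)/(1−r)) = ½·ln(1.9412) = 0.3316.
n = ((z_{α/2} + z_β)/C)² + 3.
(2.326 + 0.842) / 0.3316 = 3.168 / 0.3316 = 9.554.
n = 9.554² + 3 = 91.27 + 3 = 94.3.
Round up.

n = 95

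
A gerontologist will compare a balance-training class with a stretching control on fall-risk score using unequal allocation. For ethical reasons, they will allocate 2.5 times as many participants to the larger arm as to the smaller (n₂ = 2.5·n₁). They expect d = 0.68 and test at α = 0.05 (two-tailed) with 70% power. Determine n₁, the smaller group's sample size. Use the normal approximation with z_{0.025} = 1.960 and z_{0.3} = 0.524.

n₁ = 19

With allocation ratio k = n₂/n₁ = 2.5, Var(x̄₁−x̄₂) = σ²(1/n₁ + 1/(k·n₁)) = σ²·(k+1)/(k·n₁).
So n₁ = (1 + 1/k)·((z_{α/2} + z_β)/d)² = 1.400 × (2.484/0.68)².
n₁ = 1.400 × 13.34 = 18.7.
Round up: n₁ = 19, giving n₂ = ⌈2.5 × 19⌉ = ⌈47.5⌉ = 48.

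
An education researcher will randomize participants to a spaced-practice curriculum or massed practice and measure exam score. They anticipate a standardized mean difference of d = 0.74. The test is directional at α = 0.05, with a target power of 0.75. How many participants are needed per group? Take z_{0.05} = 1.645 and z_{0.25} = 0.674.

For two independent groups with equal n: n = 2·((z_{α} + z_β) / d)².
z_{α} + z_β = 1.645 + 0.674 = 2.319.
n = 2 × (2.319 / 0.74)² = 2 × 3.134² = 2 × 9.82 = 19.6.
Round up to the next whole participant.

n = 20 per group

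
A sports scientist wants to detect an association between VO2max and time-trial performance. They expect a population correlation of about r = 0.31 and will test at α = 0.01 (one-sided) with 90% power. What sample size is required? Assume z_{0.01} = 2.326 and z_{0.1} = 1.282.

Fisher's z: C = ½·ln((1+r)/(1−r)) = ½·ln(1.8986) = 0.3205.
n = ((z_{α} + z_β)/C)² + 3.
(2.326 + 1.282) / 0.3205 = 3.608 / 0.3205 = 11.257.
n = 11.257² + 3 = 126.73 + 3 = 129.7.
Round up.

n = 130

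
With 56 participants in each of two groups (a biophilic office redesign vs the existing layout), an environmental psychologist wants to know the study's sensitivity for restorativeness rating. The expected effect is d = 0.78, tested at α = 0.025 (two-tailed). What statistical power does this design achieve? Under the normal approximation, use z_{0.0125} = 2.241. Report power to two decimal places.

For two equal groups, power = Φ(d·√(n/2) − z_{α/2}).
d·√(n/2) = 0.78 × √(56/2) = 0.78 × 5.292 = 4.127.
z_β = 4.127 − 2.241 = 1.886.
Power = Φ(1.886) = 0.970.

power ≈ 0.97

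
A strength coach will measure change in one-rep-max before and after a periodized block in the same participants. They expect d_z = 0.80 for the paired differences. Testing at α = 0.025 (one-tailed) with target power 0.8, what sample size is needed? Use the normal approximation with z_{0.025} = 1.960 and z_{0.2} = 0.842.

n = 13 pairs

For a paired (one-sample on differences) test: n = ((z_{α} + z_β) / d)².
z_{α} + z_β = 1.960 + 0.842 = 2.802.
n = (2.802 / 0.80)² = 3.502² = 12.27.
Round up.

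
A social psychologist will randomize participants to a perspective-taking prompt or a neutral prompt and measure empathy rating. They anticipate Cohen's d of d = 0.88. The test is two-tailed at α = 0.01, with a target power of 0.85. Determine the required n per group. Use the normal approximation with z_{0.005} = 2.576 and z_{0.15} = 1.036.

n = 34 per group

For two independent groups with equal n: n = 2·((z_{α/2} + z_β) / d)².
z_{α/2} + z_β = 2.576 + 1.036 = 3.612.
n = 2 × (3.612 / 0.88)² = 2 × 4.105² = 2 × 16.85 = 33.7.
Round up to the next whole participant.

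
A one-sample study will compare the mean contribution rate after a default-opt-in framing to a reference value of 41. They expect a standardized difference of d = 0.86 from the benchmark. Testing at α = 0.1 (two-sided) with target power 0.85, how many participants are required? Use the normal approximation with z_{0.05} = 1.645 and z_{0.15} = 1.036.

n = 10

For a one-sample test: n = ((z_{α/2} + z_β) / d)².
z_{α/2} + z_β = 1.645 + 1.036 = 2.681.
n = (2.681 / 0.86)² = 3.117² = 9.72.
Round up.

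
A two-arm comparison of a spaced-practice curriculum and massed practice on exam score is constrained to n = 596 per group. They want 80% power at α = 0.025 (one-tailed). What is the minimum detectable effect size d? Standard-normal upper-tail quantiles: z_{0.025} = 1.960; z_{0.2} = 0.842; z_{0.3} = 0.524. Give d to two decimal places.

For two independent groups of n = 596 each: d_min = (z_{α} + z_β)·√(2/n).
z-sum = 1.960 + 0.842 = 2.802.
d_min = 2.802 × √(2/596) = 2.802 × 0.0579 = 0.162.

d_min ≈ 0.16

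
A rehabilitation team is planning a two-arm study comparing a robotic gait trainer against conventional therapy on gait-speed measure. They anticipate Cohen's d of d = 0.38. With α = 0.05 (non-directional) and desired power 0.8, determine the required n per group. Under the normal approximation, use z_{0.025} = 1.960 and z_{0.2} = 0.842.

n = 109 per group

For two independent groups with equal n: n = 2·((z_{α/2} + z_β) / d)².
z_{α/2} + z_β = 1.960 + 0.842 = 2.802.
n = 2 × (2.802 / 0.38)² = 2 × 7.374² = 2 × 54.37 = 108.7.
Round up to the next whole participant.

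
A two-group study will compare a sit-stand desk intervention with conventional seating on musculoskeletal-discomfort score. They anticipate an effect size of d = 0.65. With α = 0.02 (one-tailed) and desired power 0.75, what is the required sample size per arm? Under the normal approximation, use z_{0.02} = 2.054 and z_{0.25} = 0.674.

For two independent groups with equal n: n = 2·((z_{α} + z_β) / d)².
z_{α} + z_β = 2.054 + 0.674 = 2.728.
n = 2 × (2.728 / 0.65)² = 2 × 4.197² = 2 × 17.61 = 35.2.
Round up to the next whole participant.

n = 36 per group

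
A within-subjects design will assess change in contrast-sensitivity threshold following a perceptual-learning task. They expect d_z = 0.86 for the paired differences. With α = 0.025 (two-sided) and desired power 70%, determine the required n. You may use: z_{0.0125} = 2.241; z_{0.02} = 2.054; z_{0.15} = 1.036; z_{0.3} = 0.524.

n = 11 pairs

For a paired (one-sample on differences) test: n = ((z_{α/2} + z_β) / d)².
z_{α/2} + z_β = 2.241 + 0.524 = 2.765.
n = (2.765 / 0.86)² = 3.215² = 10.34.
Round up.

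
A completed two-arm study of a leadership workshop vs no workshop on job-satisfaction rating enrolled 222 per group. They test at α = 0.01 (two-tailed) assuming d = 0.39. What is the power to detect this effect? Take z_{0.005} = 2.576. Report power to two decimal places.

For two equal groups, power = Φ(d·√(n/2) − z_{α/2}).
d·√(n/2) = 0.39 × √(222/2) = 0.39 × 10.536 = 4.109.
z_β = 4.109 − 2.576 = 1.533.
Power = Φ(1.533) = 0.937.

power ≈ 0.94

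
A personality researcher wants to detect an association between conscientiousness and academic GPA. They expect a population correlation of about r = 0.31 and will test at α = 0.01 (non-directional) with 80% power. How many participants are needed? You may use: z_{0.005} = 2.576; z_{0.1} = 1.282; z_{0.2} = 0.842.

Fisher's z: C = ½·ln((1+r)/(1−r)) = ½·ln(1.8986) = 0.3205.
n = ((z_{α/2} + z_β)/C)² + 3.
(2.576 + 0.842) / 0.3205 = 3.418 / 0.3205 = 10.665.
n = 10.665² + 3 = 113.73 + 3 = 116.7.
Round up.

n = 117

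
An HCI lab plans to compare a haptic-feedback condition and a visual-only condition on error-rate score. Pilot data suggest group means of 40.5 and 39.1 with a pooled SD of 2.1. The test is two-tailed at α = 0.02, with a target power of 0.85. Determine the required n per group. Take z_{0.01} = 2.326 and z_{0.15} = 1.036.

n = 51 per group

Cohen's d = |M₁ − M₂| / SD_pooled = |40.5 − 39.1| / 2.1 = 1.4 / 2.1 = 0.667.
For two independent groups with equal n: n = 2·((z_{α/2} + z_β) / d)².
z_{α/2} + z_β = 2.326 + 1.036 = 3.362.
n = 2 × (3.362 / 0.667)² = 2 × 5.040² = 2 × 25.41 = 50.8.
Round up to the next whole participant.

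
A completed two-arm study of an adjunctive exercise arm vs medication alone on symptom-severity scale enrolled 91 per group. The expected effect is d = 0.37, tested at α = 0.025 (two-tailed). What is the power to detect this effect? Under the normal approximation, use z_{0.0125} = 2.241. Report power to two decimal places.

For two equal groups, power = Φ(d·√(n/2) − z_{α/2}).
d·√(n/2) = 0.37 × √(91/2) = 0.37 × 6.745 = 2.496.
z_β = 2.496 − 2.241 = 0.255.
Power = Φ(0.255) = 0.601.

power ≈ 0.60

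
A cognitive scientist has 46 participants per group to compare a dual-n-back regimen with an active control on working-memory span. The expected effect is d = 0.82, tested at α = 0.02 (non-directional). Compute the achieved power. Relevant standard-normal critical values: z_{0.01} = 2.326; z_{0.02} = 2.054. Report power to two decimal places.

For two equal groups, power = Φ(d·√(n/2) − z_{α/2}).
d·√(n/2) = 0.82 × √(46/2) = 0.82 × 4.796 = 3.933.
z_β = 3.933 − 2.326 = 1.607.
Power = Φ(1.607) = 0.946.

power ≈ 0.95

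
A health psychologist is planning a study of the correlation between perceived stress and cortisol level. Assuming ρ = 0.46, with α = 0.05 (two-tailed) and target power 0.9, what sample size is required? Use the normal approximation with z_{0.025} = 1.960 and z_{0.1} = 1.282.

Fisher's z: C = ½·ln((1+r)/(1−r)) = ½·ln(2.7037) = 0.4973.
n = ((z_{α/2} + z_β)/C)² + 3.
(1.960 + 1.282) / 0.4973 = 3.242 / 0.4973 = 6.519.
n = 6.519² + 3 = 42.50 + 3 = 45.5.
Round up.

n = 46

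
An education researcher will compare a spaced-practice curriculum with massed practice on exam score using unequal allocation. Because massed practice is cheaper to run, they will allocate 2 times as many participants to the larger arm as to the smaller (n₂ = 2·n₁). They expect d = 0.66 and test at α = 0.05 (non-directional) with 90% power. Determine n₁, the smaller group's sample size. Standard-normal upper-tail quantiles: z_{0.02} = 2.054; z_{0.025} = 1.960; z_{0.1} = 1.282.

With allocation ratio k = n₂/n₁ = 2, Var(x̄₁−x̄₂) = σ²(1/n₁ + 1/(k·n₁)) = σ²·(k+1)/(k·n₁).
So n₁ = (1 + 1/k)·((z_{α/2} + z_β)/d)² = 1.500 × (3.242/0.66)².
n₁ = 1.500 × 24.13 = 36.2.
Round up: n₁ = 37, giving n₂ = 2 × 37 = 74.

n₁ = 37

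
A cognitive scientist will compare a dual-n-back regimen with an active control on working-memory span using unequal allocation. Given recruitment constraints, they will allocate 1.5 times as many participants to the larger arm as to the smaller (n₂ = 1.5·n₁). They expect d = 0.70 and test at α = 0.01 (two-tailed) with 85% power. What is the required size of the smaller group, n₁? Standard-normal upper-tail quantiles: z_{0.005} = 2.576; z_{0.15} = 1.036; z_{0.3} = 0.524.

n₁ = 45

With allocation ratio k = n₂/n₁ = 1.5, Var(x̄₁−x̄₂) = σ²(1/n₁ + 1/(k·n₁)) = σ²·(k+1)/(k·n₁).
So n₁ = (1 + 1/k)·((z_{α/2} + z_β)/d)² = 1.667 × (3.612/0.70)².
n₁ = 1.667 × 26.63 = 44.4.
Round up: n₁ = 45, giving n₂ = ⌈1.5 × 45⌉ = ⌈67.5⌉ = 68.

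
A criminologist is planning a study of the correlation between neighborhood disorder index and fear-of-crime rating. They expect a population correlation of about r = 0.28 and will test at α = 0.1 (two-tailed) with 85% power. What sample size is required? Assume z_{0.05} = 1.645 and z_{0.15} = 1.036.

Fisher's z: C = ½·ln((1+r)/(1−r)) = ½·ln(1.7778) = 0.2877.
n = ((z_{α/2} + z_β)/C)² + 3.
(1.645 + 1.036) / 0.2877 = 2.681 / 0.2877 = 9.319.
n = 9.319² + 3 = 86.84 + 3 = 89.8.
Round up.

n = 90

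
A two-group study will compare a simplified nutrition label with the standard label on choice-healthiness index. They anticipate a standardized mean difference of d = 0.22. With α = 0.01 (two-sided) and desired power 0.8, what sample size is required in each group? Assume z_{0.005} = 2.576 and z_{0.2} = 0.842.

n = 483 per group

For two independent groups with equal n: n = 2·((z_{α/2} + z_β) / d)².
z_{α/2} + z_β = 2.576 + 0.842 = 3.418.
n = 2 × (3.418 / 0.22)² = 2 × 15.536² = 2 × 241.38 = 482.8.
Round up to the next whole participant.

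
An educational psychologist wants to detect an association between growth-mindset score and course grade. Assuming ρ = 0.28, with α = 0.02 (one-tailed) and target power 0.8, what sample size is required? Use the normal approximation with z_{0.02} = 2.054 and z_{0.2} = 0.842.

n = 105

Fisher's z: C = ½·ln((1+r)/(1−r)) = ½·ln(1.7778) = 0.2877.
n = ((z_{α} + z_β)/C)² + 3.
(2.054 + 0.842) / 0.2877 = 2.896 / 0.2877 = 10.066.
n = 10.066² + 3 = 101.33 + 3 = 104.3.
Round up.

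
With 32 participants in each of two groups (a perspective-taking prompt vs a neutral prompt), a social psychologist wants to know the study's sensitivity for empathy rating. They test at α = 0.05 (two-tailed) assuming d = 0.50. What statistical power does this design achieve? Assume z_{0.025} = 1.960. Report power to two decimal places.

For two equal groups, power = Φ(d·√(n/2) − z_{α/2}).
d·√(n/2) = 0.50 × √(32/2) = 0.50 × 4.000 = 2.000.
z_β = 2.000 − 1.960 = 0.040.
Power = Φ(0.040) = 0.516.

power ≈ 0.52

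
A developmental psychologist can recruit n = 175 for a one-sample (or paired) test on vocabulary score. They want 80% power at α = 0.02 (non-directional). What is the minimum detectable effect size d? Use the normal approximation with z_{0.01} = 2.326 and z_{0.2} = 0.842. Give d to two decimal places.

d_min ≈ 0.24

For a single sample (or paired design) of n = 175: d_min = (z_{α/2} + z_β)/√n.
z-sum = 2.326 + 0.842 = 3.168.
d_min = 3.168 / √175 = 3.168 / 13.229 = 0.239.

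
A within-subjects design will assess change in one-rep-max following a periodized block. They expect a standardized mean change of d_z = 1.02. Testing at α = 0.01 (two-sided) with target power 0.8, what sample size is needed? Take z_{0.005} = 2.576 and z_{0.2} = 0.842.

For a paired (one-sample on differences) test: n = ((z_{α/2} + z_β) / d)².
z_{α/2} + z_β = 2.576 + 0.842 = 3.418.
n = (3.418 / 1.02)² = 3.351² = 11.23.
Round up.

n = 12 pairs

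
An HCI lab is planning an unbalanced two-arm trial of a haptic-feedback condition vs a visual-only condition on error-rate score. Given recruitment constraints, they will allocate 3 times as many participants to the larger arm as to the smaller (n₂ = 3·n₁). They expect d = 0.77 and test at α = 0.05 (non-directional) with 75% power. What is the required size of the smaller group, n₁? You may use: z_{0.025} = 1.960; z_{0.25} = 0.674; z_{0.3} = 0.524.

n₁ = 16

With allocation ratio k = n₂/n₁ = 3, Var(x̄₁−x̄₂) = σ²(1/n₁ + 1/(k·n₁)) = σ²·(k+1)/(k·n₁).
So n₁ = (1 + 1/k)·((z_{α/2} + z_β)/d)² = 1.333 × (2.634/0.77)².
n₁ = 1.333 × 11.70 = 15.6.
Round up: n₁ = 16, giving n₂ = 3 × 16 = 48.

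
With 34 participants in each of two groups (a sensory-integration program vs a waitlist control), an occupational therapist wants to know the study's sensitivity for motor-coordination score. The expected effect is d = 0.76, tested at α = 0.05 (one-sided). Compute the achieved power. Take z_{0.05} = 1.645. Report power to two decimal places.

power ≈ 0.93

For two equal groups, power = Φ(d·√(n/2) − z_{α}).
d·√(n/2) = 0.76 × √(34/2) = 0.76 × 4.123 = 3.134.
z_β = 3.134 − 1.645 = 1.489.
Power = Φ(1.489) = 0.932.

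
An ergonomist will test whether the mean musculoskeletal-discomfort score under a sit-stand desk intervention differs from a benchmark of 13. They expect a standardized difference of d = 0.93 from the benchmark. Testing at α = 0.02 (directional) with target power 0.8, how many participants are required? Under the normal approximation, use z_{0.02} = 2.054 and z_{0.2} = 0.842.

For a one-sample test: n = ((z_{α} + z_β) / d)².
z_{α} + z_β = 2.054 + 0.842 = 2.896.
n = (2.896 / 0.93)² = 3.114² = 9.70.
Round up.

n = 10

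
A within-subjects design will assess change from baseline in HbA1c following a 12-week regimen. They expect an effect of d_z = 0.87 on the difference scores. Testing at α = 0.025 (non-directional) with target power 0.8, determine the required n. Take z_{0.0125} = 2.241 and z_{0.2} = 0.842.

n = 13 pairs

For a paired (one-sample on differences) test: n = ((z_{α/2} + z_β) / d)².
z_{α/2} + z_β = 2.241 + 0.842 = 3.083.
n = (3.083 / 0.87)² = 3.544² = 12.56.
Round up.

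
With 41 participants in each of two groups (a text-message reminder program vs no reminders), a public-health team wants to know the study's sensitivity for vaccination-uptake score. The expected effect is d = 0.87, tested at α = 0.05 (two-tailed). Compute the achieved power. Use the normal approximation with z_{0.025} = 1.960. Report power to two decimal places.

power ≈ 0.98

For two equal groups, power = Φ(d·√(n/2) − z_{α/2}).
d·√(n/2) = 0.87 × √(41/2) = 0.87 × 4.528 = 3.939.
z_β = 3.939 − 1.960 = 1.979.
Power = Φ(1.979) = 0.976.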